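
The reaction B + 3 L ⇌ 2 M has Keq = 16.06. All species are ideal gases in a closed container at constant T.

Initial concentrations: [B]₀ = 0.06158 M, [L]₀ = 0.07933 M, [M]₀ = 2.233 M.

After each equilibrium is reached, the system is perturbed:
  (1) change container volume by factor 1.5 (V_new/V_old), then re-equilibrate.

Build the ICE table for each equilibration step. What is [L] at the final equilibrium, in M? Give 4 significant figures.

[L]_eq = 0.6662 M

Q₀ = 1.6219e+05 vs Keq = 16.06 ⇒ Q>K, reverse
Step 1:
                   B          L          M
  init       0.06158    0.07933      2.233
  Δ           0.2531     0.7594    -0.5062
  eq          0.3147     0.8387      1.727
  solve Keq expr → x = -0.2531; check Q = 16.06
Then change container volume by factor 1.5 (V_new/V_old).
Step 2:
                   B          L          M
  init        0.2098     0.5591      1.151
  Δ           0.0357     0.1071    -0.0714
  eq          0.2455     0.6662       1.08
  solve Keq expr → x = -0.0357; check Q = 16.06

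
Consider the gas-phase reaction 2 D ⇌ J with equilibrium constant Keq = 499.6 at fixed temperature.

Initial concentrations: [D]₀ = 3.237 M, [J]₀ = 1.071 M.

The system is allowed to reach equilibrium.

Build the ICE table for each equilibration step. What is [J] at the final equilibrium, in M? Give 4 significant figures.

Q₀ = 0.1022 vs Keq = 499.6 ⇒ Q<K, forward
Step 1:
                    D           J
  Initial       3.237       1.071
  Change       -3.164       1.582
  Equil       0.07287       2.653
  solve Keq expr → x = 1.582; check Q = 499.6

[J]_eq = 2.653 M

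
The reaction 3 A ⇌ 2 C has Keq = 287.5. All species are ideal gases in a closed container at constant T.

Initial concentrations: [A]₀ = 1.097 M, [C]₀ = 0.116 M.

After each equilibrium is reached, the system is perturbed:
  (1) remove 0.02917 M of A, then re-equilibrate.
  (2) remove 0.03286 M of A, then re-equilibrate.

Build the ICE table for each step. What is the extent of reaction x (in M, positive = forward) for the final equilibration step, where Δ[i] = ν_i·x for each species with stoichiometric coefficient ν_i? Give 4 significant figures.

Q₀ = 0.01019 vs Keq = 287.5 ⇒ Q<K, forward
Step 1:
                    A           C
  Initial       1.097       0.116
  Change      -0.9705       0.647
  Equil        0.1265       0.763
  solve Keq expr → x = 0.3235; check Q = 287.5
Then remove 0.02917 M of A.
Step 2:
                    A           C
  Initial     0.09734       0.763
  Change      0.02716    -0.01811
  Equil        0.1245      0.7449
  solve Keq expr → x = -0.009053; check Q = 287.5
Then remove 0.03286 M of A.
Step 3:
                    A           C
  Initial     0.09164      0.7449
  Change      0.03058    -0.02039
  Equil        0.1222      0.7245
  solve Keq expr → x = -0.01019; check Q = 287.5

x = -0.01019 M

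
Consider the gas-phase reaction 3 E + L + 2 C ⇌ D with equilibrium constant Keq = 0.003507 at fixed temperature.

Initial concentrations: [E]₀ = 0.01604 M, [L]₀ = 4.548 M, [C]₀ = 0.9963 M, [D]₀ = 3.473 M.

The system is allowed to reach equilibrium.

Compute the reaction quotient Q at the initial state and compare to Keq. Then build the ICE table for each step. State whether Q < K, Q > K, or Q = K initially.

Q₀ = 1.8642e+05; Q > K (proceeds reverse)

Q₀ = 1.8642e+05 vs Keq = 0.003507 ⇒ Q>K, reverse
Step 1:
                   E          L          C          D
  Initial    0.01604      4.548     0.9963      3.473
  Change       2.616     0.8719      1.744    -0.8719
  Equil        2.632       5.42       2.74      2.601
  solve Keq expr → x = -0.8719; check Q = 0.003507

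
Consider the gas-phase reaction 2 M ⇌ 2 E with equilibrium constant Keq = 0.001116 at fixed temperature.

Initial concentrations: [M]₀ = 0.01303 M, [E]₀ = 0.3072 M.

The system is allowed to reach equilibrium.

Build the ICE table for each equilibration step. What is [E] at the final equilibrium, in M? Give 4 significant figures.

Q₀ = 555.8 vs Keq = 0.001116 ⇒ Q>K, reverse
Step 1:
                    M           E
  Initial     0.01303      0.3072
  Change       0.2968     -0.2968
  Equil        0.3099     0.01035
  solve Keq expr → x = -0.1484; check Q = 0.001116

[E]_eq = 0.01035 M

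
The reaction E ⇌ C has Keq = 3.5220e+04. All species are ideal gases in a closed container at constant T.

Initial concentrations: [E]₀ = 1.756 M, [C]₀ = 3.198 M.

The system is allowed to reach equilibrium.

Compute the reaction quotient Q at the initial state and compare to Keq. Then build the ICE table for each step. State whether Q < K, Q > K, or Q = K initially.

Q₀ = 1.821; Q < K (proceeds forward)

Q₀ = 1.821 vs Keq = 3.5220e+04 ⇒ Q<K, forward
Step 1:
                   E          C
  I            1.756      3.198
  C           -1.756      1.756
  E       1.4065e-04      4.954
  solve Keq expr → x = 1.756; check Q = 3.5220e+04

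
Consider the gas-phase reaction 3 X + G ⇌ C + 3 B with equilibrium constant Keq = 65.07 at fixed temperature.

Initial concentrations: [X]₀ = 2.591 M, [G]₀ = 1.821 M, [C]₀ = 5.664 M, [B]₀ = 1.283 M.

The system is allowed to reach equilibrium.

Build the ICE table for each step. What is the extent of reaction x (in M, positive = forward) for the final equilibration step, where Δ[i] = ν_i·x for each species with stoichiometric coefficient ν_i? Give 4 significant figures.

x = 0.4858 M

Q₀ = 0.3777 vs Keq = 65.07 ⇒ Q<K, forward
Step 1:
                   X          G          C          B
  init         2.591      1.821      5.664      1.283
  Δ           -1.457    -0.4858     0.4858      1.457
  eq           1.134      1.335       6.15       2.74
  solve Keq expr → x = 0.4858; check Q = 65.07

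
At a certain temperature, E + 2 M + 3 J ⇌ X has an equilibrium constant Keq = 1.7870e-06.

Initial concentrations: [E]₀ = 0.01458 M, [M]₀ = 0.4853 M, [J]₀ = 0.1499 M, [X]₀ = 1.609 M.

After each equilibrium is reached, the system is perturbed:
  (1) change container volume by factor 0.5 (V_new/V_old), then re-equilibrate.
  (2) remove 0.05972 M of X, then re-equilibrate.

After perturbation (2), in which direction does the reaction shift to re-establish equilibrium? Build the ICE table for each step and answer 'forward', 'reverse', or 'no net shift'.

Direction: forward

Q₀ = 1.3911e+05 vs Keq = 1.7870e-06 ⇒ Q>K, reverse
Step 1:
                  E         M         J         X
  I         0.01458    0.4853    0.1499     1.609
  C           1.604     3.208     4.813    -1.604
  E           1.619     3.694     4.962  0.004823
  solve Keq expr → x = -1.604; check Q = 1.7870e-06
Then change container volume by factor 0.5 (V_new/V_old).
Step 2:
                  E         M         J         X
  I           3.238     7.387     9.925  0.009646
  C         -0.2037   -0.4075   -0.6112    0.2037
  E           3.034      6.98     9.314    0.2134
  solve Keq expr → x = 0.2037; check Q = 1.7870e-06
Then remove 0.05972 M of X.
Step 3:
                  E         M         J         X
  I           3.034      6.98     9.314    0.1537
  C         -0.0431   -0.0862   -0.1293    0.0431
  E           2.991     6.894     9.184    0.1968
  solve Keq expr → x = 0.0431; check Q = 1.7870e-06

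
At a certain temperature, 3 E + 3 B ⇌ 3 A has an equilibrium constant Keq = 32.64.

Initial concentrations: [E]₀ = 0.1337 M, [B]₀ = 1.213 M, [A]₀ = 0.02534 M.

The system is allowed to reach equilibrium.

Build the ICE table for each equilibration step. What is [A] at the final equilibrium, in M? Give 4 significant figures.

Q₀ = 0.003815 vs Keq = 32.64 ⇒ Q<K, forward
Step 1:
                  E         B         A
  init       0.1337     1.213   0.02534
  Δ        -0.09883  -0.09883   0.09883
  eq        0.03487     1.114    0.1242
  solve Keq expr → x = 0.03294; check Q = 32.64

[A]_eq = 0.1242 M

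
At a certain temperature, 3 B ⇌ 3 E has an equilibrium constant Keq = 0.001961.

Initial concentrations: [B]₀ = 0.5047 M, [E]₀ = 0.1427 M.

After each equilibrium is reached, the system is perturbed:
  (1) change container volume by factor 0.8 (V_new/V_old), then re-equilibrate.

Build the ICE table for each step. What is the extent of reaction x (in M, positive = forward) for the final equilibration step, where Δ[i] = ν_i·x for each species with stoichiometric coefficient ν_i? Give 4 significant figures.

x = 0 M

Q₀ = 0.0226 vs Keq = 0.001961 ⇒ Q>K, reverse
Step 1:
                   B          E
  I           0.5047     0.1427
  C          0.07068   -0.07068
  E           0.5754    0.07202
  solve Keq expr → x = -0.02356; check Q = 0.001961
Then change container volume by factor 0.8 (V_new/V_old).
Step 2:
                   B          E
  I           0.7192    0.09002
  C                0          0
  E           0.7192    0.09002
  solve Keq expr → x = 0; check Q = 0.001961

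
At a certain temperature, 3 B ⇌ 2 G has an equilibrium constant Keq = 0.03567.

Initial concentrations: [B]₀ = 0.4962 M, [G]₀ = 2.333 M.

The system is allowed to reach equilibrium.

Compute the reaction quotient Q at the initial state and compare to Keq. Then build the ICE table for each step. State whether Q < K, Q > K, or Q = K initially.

Q₀ = 44.55 vs Keq = 0.03567 ⇒ Q>K, reverse
Step 1:
                    B           G
  Initial      0.4962       2.333
  Change        2.227      -1.484
  Equil         2.723      0.8486
  solve Keq expr → x = -0.7422; check Q = 0.03567

Q₀ = 44.55; Q > K (proceeds reverse)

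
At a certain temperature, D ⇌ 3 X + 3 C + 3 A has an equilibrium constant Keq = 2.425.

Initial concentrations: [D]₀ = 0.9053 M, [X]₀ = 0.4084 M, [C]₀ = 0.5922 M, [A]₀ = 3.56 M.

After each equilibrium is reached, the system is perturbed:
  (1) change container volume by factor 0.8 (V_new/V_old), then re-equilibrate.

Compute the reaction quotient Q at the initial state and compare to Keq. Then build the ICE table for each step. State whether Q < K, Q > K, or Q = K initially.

Q₀ = 0.705 vs Keq = 2.425 ⇒ Q<K, forward
Step 1:
                    D           X           C           A
  I            0.9053      0.4084      0.5922        3.56
  C          -0.03303     0.09909     0.09909     0.09909
  E            0.8723      0.5075      0.6913       3.659
  solve Keq expr → x = 0.03303; check Q = 2.425
Then change container volume by factor 0.8 (V_new/V_old).
Step 2:
                    D           X           C           A
  I              1.09      0.6344      0.8641       4.574
  C           0.05745     -0.1724     -0.1724     -0.1724
  E             1.148       0.462      0.6917       4.401
  solve Keq expr → x = -0.05745; check Q = 2.425

Q₀ = 0.705; Q < K (proceeds forward)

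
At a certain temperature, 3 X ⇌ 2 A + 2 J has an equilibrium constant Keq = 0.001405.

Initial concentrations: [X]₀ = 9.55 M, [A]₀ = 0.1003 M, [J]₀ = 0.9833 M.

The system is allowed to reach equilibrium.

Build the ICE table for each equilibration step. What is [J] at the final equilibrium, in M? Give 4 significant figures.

Q₀ = 1.1168e-05 vs Keq = 0.001405 ⇒ Q<K, forward
Step 1:
                    X           A           J
  Initial        9.55      0.1003      0.9833
  Change      -0.8057      0.5372      0.5372
  Equil         8.744      0.6375        1.52
  solve Keq expr → x = 0.2686; check Q = 0.001405

[J]_eq = 1.52 M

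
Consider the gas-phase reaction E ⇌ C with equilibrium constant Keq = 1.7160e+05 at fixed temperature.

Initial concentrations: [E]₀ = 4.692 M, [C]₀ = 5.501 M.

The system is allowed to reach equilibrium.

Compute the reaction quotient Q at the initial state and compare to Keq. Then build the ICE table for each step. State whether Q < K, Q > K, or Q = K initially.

Q₀ = 1.172 vs Keq = 1.7160e+05 ⇒ Q<K, forward
Step 1:
                   E          C
  init         4.692      5.501
  Δ           -4.692      4.692
  eq      5.9399e-05      10.19
  solve Keq expr → x = 4.692; check Q = 1.7160e+05

Q₀ = 1.172; Q < K (proceeds forward)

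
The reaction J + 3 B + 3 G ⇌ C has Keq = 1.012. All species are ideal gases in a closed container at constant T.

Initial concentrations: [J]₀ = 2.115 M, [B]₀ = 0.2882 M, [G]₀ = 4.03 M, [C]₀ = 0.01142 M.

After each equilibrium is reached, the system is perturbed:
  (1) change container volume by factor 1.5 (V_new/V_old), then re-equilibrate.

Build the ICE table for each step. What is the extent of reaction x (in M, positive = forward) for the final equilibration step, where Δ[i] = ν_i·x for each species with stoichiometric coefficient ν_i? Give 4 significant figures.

Q₀ = 0.003446 vs Keq = 1.012 ⇒ Q<K, forward
Step 1:
                    J           B           G           C
  Initial       2.115      0.2882        4.03     0.01142
  Change     -0.06686     -0.2006     -0.2006     0.06686
  Equil         2.048     0.08761       3.829     0.07828
  solve Keq expr → x = 0.06686; check Q = 1.012
Then change container volume by factor 1.5 (V_new/V_old).
Step 2:
                    J           B           G           C
  Initial       1.365     0.05841       2.553     0.05219
  Change      0.01774     0.05321     0.05321    -0.01774
  Equil         1.383      0.1116       2.606     0.03445
  solve Keq expr → x = -0.01774; check Q = 1.012

x = -0.01774 M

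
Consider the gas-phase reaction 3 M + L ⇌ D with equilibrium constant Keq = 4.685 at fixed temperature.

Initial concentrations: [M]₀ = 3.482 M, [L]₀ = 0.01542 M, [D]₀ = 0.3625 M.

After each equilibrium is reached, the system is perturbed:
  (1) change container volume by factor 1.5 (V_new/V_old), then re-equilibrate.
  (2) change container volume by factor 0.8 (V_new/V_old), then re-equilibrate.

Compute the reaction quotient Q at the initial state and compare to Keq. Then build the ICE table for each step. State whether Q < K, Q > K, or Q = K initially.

Q₀ = 0.5568 vs Keq = 4.685 ⇒ Q<K, forward
Step 1:
                    M           L           D
  init          3.482     0.01542      0.3625
  Δ          -0.04035    -0.01345     0.01345
  eq            3.442    0.001968       0.376
  solve Keq expr → x = 0.01345; check Q = 4.685
Then change container volume by factor 1.5 (V_new/V_old).
Step 2:
                    M           L           D
  init          2.294    0.001312      0.2506
  Δ          0.009037    0.003012   -0.003012
  eq            2.303    0.004324      0.2476
  solve Keq expr → x = -0.003012; check Q = 4.685
Then change container volume by factor 0.8 (V_new/V_old).
Step 3:
                    M           L           D
  init          2.879    0.005406      0.3095
  Δ         -0.007776   -0.002592    0.002592
  eq            2.872    0.002814      0.3121
  solve Keq expr → x = 0.002592; check Q = 4.685

Q₀ = 0.5568; Q < K (proceeds forward)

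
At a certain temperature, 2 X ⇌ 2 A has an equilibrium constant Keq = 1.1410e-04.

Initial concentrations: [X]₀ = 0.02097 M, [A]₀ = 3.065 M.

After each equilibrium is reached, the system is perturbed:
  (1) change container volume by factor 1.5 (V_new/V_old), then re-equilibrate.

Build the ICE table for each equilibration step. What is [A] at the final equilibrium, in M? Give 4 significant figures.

[A]_eq = 0.02174 M

Q₀ = 2.1363e+04 vs Keq = 1.1410e-04 ⇒ Q>K, reverse
Step 1:
                  X         A
  I         0.02097     3.065
  C           3.032    -3.032
  E           3.053   0.03262
  solve Keq expr → x = -1.516; check Q = 1.1410e-04
Then change container volume by factor 1.5 (V_new/V_old).
Step 2:
                  X         A
  I           2.036   0.02174
  C               0         0
  E           2.036   0.02174
  solve Keq expr → x = 0; check Q = 1.1410e-04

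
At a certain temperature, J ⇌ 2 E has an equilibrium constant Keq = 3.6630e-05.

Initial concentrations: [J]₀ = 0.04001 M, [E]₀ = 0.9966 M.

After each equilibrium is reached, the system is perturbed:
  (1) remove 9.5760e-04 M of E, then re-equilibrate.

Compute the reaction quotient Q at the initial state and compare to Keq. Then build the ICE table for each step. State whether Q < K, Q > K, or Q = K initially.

Q₀ = 24.82 vs Keq = 3.6630e-05 ⇒ Q>K, reverse
Step 1:
                  J         E
  I         0.04001    0.9966
  C          0.4961   -0.9922
  E          0.5361  0.004431
  solve Keq expr → x = -0.4961; check Q = 3.6630e-05
Then remove 9.5760e-04 M of E.
Step 2:
                  J         E
  I          0.5361  0.003474
  C       -4.7781e-04 9.5562e-04
  E          0.5356  0.004429
  solve Keq expr → x = 4.7781e-04; check Q = 3.6630e-05

Q₀ = 24.82; Q > K (proceeds reverse)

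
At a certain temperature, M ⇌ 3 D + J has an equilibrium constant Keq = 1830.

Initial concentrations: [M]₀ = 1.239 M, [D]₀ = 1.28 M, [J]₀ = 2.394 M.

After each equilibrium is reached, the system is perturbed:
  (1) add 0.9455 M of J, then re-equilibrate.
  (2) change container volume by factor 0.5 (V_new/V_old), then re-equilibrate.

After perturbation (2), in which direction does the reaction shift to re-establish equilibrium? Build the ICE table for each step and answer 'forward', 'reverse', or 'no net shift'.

Direction: reverse

Q₀ = 4.052 vs Keq = 1830 ⇒ Q<K, forward
Step 1:
                  M         D         J
  init        1.239      1.28     2.394
  Δ          -1.068     3.205     1.068
  eq         0.1707     4.485     3.462
  solve Keq expr → x = 1.068; check Q = 1830
Then add 0.9455 M of J.
Step 2:
                  M         D         J
  init       0.1707     4.485     4.408
  Δ         0.03164  -0.09492  -0.03164
  eq         0.2023      4.39     4.376
  solve Keq expr → x = -0.03164; check Q = 1830
Then change container volume by factor 0.5 (V_new/V_old).
Step 3:
                  M         D         J
  init       0.4046      8.78     8.752
  Δ          0.7724    -2.317   -0.7724
  eq          1.177     6.463      7.98
  solve Keq expr → x = -0.7724; check Q = 1830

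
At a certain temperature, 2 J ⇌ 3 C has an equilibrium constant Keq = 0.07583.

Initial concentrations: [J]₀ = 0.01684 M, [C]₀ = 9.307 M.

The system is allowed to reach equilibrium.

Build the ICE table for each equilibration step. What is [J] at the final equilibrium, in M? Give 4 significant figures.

[J]_eq = 5.358 M

Q₀ = 2.8428e+06 vs Keq = 0.07583 ⇒ Q>K, reverse
Step 1:
                  J         C
  init      0.01684     9.307
  Δ           5.341    -8.011
  eq          5.358     1.296
  solve Keq expr → x = -2.67; check Q = 0.07583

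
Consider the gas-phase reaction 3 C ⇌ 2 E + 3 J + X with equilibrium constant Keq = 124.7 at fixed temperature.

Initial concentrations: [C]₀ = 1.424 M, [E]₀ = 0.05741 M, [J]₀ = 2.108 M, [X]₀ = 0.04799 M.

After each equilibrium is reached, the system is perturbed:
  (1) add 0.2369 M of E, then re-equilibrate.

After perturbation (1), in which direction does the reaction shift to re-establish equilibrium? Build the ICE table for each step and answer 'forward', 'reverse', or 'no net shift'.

Q₀ = 5.1311e-04 vs Keq = 124.7 ⇒ Q<K, forward
Step 1:
                    C           E           J           X
  I             1.424     0.05741       2.108     0.04799
  C            -1.042      0.6944       1.042      0.3472
  E            0.3825      0.7518        3.15      0.3952
  solve Keq expr → x = 0.3472; check Q = 124.7
Then add 0.2369 M of E.
Step 2:
                    C           E           J           X
  I            0.3825      0.9887        3.15      0.3952
  C           0.05193    -0.03462    -0.05193    -0.01731
  E            0.4344       0.954       3.098      0.3779
  solve Keq expr → x = -0.01731; check Q = 124.7

Direction: reverse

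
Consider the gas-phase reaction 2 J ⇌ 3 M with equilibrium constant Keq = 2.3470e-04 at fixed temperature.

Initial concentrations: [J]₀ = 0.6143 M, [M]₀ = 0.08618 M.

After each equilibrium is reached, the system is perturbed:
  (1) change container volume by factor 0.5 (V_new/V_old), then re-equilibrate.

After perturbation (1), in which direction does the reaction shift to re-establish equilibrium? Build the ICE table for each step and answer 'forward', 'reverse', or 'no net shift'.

Direction: reverse

Q₀ = 0.001696 vs Keq = 2.3470e-04 ⇒ Q>K, reverse
Step 1:
                    J           M
  init         0.6143     0.08618
  Δ           0.02688    -0.04031
  eq           0.6412     0.04587
  solve Keq expr → x = -0.01344; check Q = 2.3470e-04
Then change container volume by factor 0.5 (V_new/V_old).
Step 2:
                    J           M
  init          1.282     0.09173
  Δ           0.01231    -0.01846
  eq            1.295     0.07327
  solve Keq expr → x = -0.006153; check Q = 2.3470e-04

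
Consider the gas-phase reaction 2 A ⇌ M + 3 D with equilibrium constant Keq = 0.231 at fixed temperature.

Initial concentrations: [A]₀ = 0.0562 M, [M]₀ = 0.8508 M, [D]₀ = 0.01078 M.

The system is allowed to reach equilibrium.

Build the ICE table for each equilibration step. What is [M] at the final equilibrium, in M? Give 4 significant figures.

Q₀ = 3.3745e-04 vs Keq = 0.231 ⇒ Q<K, forward
Step 1:
                   A          M          D
  init        0.0562     0.8508    0.01078
  Δ         -0.03034    0.01517    0.04551
  eq         0.02586      0.866    0.05629
  solve Keq expr → x = 0.01517; check Q = 0.231

[M]_eq = 0.866 M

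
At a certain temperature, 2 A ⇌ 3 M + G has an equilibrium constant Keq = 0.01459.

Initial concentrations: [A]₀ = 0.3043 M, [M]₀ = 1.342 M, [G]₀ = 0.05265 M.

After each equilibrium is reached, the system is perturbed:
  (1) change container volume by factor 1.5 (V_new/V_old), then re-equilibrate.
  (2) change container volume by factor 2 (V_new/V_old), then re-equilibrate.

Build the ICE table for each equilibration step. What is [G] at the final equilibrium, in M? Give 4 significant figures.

Q₀ = 1.374 vs Keq = 0.01459 ⇒ Q>K, reverse
Step 1:
                    A           M           G
  init         0.3043       1.342     0.05265
  Δ            0.1024     -0.1536    -0.05121
  eq           0.4067       1.188    0.001438
  solve Keq expr → x = -0.05121; check Q = 0.01459
Then change container volume by factor 1.5 (V_new/V_old).
Step 2:
                    A           M           G
  init         0.2711      0.7922  9.5877e-04
  Δ         -0.002271    0.003406    0.001135
  eq           0.2689      0.7956    0.002094
  solve Keq expr → x = 0.001135; check Q = 0.01459
Then change container volume by factor 2 (V_new/V_old).
Step 3:
                    A           M           G
  init         0.1344      0.3978    0.001047
  Δ         -0.005207    0.007811    0.002604
  eq           0.1292      0.4056    0.003651
  solve Keq expr → x = 0.002604; check Q = 0.01459

[G]_eq = 0.003651 M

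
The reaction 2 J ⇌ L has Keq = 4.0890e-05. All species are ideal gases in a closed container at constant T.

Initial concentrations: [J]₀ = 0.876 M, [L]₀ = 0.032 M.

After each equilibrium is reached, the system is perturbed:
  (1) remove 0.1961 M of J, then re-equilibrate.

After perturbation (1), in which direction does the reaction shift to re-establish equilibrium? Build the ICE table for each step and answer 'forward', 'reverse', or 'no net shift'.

Q₀ = 0.0417 vs Keq = 4.0890e-05 ⇒ Q>K, reverse
Step 1:
                   J          L
  I            0.876      0.032
  C          0.06393   -0.03196
  E           0.9399 3.6125e-05
  solve Keq expr → x = -0.03196; check Q = 4.0890e-05
Then remove 0.1961 M of J.
Step 2:
                   J          L
  I           0.7438 3.6125e-05
  C       2.6999e-05 -1.3500e-05
  E           0.7439 2.2625e-05
  solve Keq expr → x = -1.3500e-05; check Q = 4.0890e-05

Direction: reverse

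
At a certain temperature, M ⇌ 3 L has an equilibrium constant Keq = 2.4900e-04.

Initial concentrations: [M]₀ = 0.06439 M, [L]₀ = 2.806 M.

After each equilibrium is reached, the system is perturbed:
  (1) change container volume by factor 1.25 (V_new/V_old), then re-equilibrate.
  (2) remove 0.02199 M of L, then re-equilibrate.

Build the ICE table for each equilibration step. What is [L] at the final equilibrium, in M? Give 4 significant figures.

[L]_eq = 0.05774 M

Q₀ = 343.1 vs Keq = 2.4900e-04 ⇒ Q>K, reverse
Step 1:
                    M           L
  Initial     0.06439       2.806
  Change       0.9145      -2.744
  Equil        0.9789     0.06247
  solve Keq expr → x = -0.9145; check Q = 2.4900e-04
Then change container volume by factor 1.25 (V_new/V_old).
Step 2:
                    M           L
  Initial      0.7831     0.04997
  Change     -0.00265     0.00795
  Equil        0.7805     0.05792
  solve Keq expr → x = 0.00265; check Q = 2.4900e-04
Then remove 0.02199 M of L.
Step 3:
                    M           L
  Initial      0.7805     0.03593
  Change     -0.00727     0.02181
  Equil        0.7732     0.05774
  solve Keq expr → x = 0.00727; check Q = 2.4900e-04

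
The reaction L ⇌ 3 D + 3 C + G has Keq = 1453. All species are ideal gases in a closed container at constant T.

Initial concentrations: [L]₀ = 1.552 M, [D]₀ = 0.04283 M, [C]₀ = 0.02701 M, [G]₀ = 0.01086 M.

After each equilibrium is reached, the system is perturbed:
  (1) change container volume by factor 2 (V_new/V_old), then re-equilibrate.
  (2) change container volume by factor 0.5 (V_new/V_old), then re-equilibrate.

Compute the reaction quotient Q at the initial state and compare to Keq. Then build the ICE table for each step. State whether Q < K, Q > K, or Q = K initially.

Q₀ = 1.0833e-11; Q < K (proceeds forward)

Q₀ = 1.0833e-11 vs Keq = 1453 ⇒ Q<K, forward
Step 1:
                  L         D         C         G
  init        1.552   0.04283   0.02701   0.01086
  Δ          -1.002     3.005     3.005     1.002
  eq         0.5502     3.048     3.032     1.013
  solve Keq expr → x = 1.002; check Q = 1453
Then change container volume by factor 2 (V_new/V_old).
Step 2:
                  L         D         C         G
  init       0.2751     1.524     1.516    0.5063
  Δ          -0.221    0.6629    0.6629     0.221
  eq        0.05416     2.187     2.179    0.7273
  solve Keq expr → x = 0.221; check Q = 1453
Then change container volume by factor 0.5 (V_new/V_old).
Step 3:
                  L         D         C         G
  init       0.1083     4.374     4.358     1.455
  Δ          0.4419    -1.326    -1.326   -0.4419
  eq         0.5502     3.048     3.032     1.013
  solve Keq expr → x = -0.4419; check Q = 1453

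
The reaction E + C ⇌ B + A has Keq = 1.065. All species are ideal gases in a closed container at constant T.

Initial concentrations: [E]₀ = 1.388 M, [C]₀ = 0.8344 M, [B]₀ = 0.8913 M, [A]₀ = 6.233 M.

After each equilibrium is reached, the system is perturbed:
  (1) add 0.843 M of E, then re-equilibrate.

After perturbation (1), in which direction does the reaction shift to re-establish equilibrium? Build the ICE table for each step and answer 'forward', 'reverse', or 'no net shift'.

Direction: forward

Q₀ = 4.797 vs Keq = 1.065 ⇒ Q>K, reverse
Step 1:
                    E           C           B           A
  init          1.388      0.8344      0.8913       6.233
  Δ             0.454       0.454      -0.454      -0.454
  eq            1.842       1.288      0.4373       5.779
  solve Keq expr → x = -0.454; check Q = 1.065
Then add 0.843 M of E.
Step 2:
                    E           C           B           A
  init          2.685       1.288      0.4373       5.779
  Δ           -0.1108     -0.1108      0.1108      0.1108
  eq            2.574       1.178      0.5481        5.89
  solve Keq expr → x = 0.1108; check Q = 1.065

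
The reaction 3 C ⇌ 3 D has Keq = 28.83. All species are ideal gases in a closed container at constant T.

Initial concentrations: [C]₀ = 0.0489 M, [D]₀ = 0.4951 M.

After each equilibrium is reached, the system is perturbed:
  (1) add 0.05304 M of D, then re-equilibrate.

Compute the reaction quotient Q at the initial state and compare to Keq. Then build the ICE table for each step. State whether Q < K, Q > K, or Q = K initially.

Q₀ = 1038; Q > K (proceeds reverse)

Q₀ = 1038 vs Keq = 28.83 ⇒ Q>K, reverse
Step 1:
                   C          D
  init        0.0489     0.4951
  Δ          0.08488   -0.08488
  eq          0.1338     0.4102
  solve Keq expr → x = -0.02829; check Q = 28.83
Then add 0.05304 M of D.
Step 2:
                   C          D
  init        0.1338     0.4633
  Δ          0.01304   -0.01304
  eq          0.1468     0.4502
  solve Keq expr → x = -0.004348; check Q = 28.83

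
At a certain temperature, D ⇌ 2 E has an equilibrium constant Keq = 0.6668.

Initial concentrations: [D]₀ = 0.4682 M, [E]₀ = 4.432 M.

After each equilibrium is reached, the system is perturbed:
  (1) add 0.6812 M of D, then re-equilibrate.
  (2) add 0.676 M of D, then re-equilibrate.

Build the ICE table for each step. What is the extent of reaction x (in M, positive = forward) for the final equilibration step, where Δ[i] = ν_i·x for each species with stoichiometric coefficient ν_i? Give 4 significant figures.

Q₀ = 41.95 vs Keq = 0.6668 ⇒ Q>K, reverse
Step 1:
                   D          E
  Initial     0.4682      4.432
  Change       1.625     -3.251
  Equil        2.093      1.181
  solve Keq expr → x = -1.625; check Q = 0.6668
Then add 0.6812 M of D.
Step 2:
                   D          E
  Initial      2.775      1.181
  Change    -0.07954     0.1591
  Equil        2.695      1.341
  solve Keq expr → x = 0.07954; check Q = 0.6668
Then add 0.676 M of D.
Step 3:
                   D          E
  Initial      3.371      1.341
  Change    -0.07138     0.1428
  Equil          3.3      1.483
  solve Keq expr → x = 0.07138; check Q = 0.6668

x = 0.07138 M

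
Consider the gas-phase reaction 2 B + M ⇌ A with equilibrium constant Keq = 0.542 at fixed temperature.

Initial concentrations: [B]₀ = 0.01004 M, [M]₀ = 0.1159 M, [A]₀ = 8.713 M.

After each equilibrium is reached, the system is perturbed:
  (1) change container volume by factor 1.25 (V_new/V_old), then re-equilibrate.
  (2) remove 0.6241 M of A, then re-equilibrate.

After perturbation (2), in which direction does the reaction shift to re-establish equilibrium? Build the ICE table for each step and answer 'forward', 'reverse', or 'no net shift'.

Direction: forward

Q₀ = 7.4579e+05 vs Keq = 0.542 ⇒ Q>K, reverse
Step 1:
                    B           M           A
  I           0.01004      0.1159       8.713
  C              2.91       1.455      -1.455
  E              2.92       1.571       7.258
  solve Keq expr → x = -1.455; check Q = 0.542
Then change container volume by factor 1.25 (V_new/V_old).
Step 2:
                    B           M           A
  I             2.336       1.257       5.806
  C            0.3551      0.1776     -0.1776
  E             2.691       1.434       5.629
  solve Keq expr → x = -0.1776; check Q = 0.542
Then remove 0.6241 M of A.
Step 3:
                    B           M           A
  I             2.691       1.434       5.005
  C          -0.09704    -0.04852     0.04852
  E             2.594       1.386       5.053
  solve Keq expr → x = 0.04852; check Q = 0.542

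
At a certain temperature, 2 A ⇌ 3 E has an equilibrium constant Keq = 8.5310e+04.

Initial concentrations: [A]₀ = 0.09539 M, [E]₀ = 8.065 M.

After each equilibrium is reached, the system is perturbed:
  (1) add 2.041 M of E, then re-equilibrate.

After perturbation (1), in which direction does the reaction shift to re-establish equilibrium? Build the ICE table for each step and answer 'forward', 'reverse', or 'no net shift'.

Q₀ = 5.7651e+04 vs Keq = 8.5310e+04 ⇒ Q<K, forward
Step 1:
                  A         E
  Initial   0.09539     8.065
  Change   -0.01661   0.02492
  Equil     0.07878      8.09
  solve Keq expr → x = 0.008305; check Q = 8.5310e+04
Then add 2.041 M of E.
Step 2:
                  A         E
  Initial   0.07878     10.13
  Change    0.03087   -0.0463
  Equil      0.1096     10.08
  solve Keq expr → x = -0.01543; check Q = 8.5310e+04

Direction: reverse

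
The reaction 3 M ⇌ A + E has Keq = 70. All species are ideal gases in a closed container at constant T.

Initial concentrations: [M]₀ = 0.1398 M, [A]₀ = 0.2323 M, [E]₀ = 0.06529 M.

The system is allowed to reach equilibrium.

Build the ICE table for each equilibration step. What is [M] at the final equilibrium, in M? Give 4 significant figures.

[M]_eq = 0.06878 M

Q₀ = 5.551 vs Keq = 70 ⇒ Q<K, forward
Step 1:
                   M          A          E
  Initial     0.1398     0.2323    0.06529
  Change    -0.07102    0.02367    0.02367
  Equil      0.06878      0.256    0.08896
  solve Keq expr → x = 0.02367; check Q = 70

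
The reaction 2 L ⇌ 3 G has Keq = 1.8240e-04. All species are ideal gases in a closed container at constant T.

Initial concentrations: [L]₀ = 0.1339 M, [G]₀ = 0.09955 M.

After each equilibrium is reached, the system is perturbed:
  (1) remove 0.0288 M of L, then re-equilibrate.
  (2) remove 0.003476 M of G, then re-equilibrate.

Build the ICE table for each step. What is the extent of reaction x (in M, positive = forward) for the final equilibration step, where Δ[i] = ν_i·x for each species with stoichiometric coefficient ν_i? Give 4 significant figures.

x = 0.001107 M

Q₀ = 0.05503 vs Keq = 1.8240e-04 ⇒ Q>K, reverse
Step 1:
                  L         G
  init       0.1339   0.09955
  Δ         0.05396  -0.08095
  eq         0.1879    0.0186
  solve Keq expr → x = -0.02698; check Q = 1.8240e-04
Then remove 0.0288 M of L.
Step 2:
                  L         G
  init       0.1591    0.0186
  Δ        0.001244 -0.001867
  eq         0.1603   0.01674
  solve Keq expr → x = -6.2223e-04; check Q = 1.8240e-04
Then remove 0.003476 M of G.
Step 3:
                  L         G
  init       0.1603   0.01326
  Δ       -0.002214  0.003322
  eq         0.1581   0.01658
  solve Keq expr → x = 0.001107; check Q = 1.8240e-04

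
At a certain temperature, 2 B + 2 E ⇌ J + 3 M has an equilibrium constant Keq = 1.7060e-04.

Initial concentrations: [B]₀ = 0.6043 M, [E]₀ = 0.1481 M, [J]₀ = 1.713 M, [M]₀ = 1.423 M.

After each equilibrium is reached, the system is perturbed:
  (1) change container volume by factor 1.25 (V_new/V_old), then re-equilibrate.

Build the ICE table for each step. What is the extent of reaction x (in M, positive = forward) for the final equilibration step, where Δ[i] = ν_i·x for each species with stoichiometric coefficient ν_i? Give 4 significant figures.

Q₀ = 616.2 vs Keq = 1.7060e-04 ⇒ Q>K, reverse
Step 1:
                    B           E           J           M
  I            0.6043      0.1481       1.713       1.423
  C            0.9022      0.9022     -0.4511      -1.353
  E             1.507        1.05       1.262     0.06969
  solve Keq expr → x = -0.4511; check Q = 1.7060e-04
Then change container volume by factor 1.25 (V_new/V_old).
Step 2:
                    B           E           J           M
  I             1.205      0.8402        1.01     0.05575
  C                 0           0           0           0
  E             1.205      0.8402        1.01     0.05575
  solve Keq expr → x = 0; check Q = 1.7060e-04

x = 0 M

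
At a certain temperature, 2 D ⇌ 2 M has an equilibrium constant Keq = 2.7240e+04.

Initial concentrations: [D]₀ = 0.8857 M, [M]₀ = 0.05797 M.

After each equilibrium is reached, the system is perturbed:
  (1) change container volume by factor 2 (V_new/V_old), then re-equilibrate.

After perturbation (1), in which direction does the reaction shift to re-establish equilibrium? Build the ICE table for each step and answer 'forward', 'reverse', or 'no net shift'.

Q₀ = 0.004284 vs Keq = 2.7240e+04 ⇒ Q<K, forward
Step 1:
                    D           M
  I            0.8857     0.05797
  C             -0.88        0.88
  E          0.005683       0.938
  solve Keq expr → x = 0.44; check Q = 2.7240e+04
Then change container volume by factor 2 (V_new/V_old).
Step 2:
                    D           M
  I          0.002842       0.469
  C                 0           0
  E          0.002842       0.469
  solve Keq expr → x = 0; check Q = 2.7240e+04

Direction: no net shift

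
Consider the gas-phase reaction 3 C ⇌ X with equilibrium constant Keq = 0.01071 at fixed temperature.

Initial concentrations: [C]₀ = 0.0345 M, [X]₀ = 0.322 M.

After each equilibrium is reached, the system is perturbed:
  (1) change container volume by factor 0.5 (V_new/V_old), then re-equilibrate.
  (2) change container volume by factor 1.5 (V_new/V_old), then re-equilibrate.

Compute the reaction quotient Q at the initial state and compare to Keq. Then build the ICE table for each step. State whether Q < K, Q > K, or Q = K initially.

Q₀ = 7841; Q > K (proceeds reverse)

Q₀ = 7841 vs Keq = 0.01071 ⇒ Q>K, reverse
Step 1:
                   C          X
  Initial     0.0345      0.322
  Change      0.9366    -0.3122
  Equil       0.9711   0.009807
  solve Keq expr → x = -0.3122; check Q = 0.01071
Then change container volume by factor 0.5 (V_new/V_old).
Step 2:
                   C          X
  Initial      1.942    0.01961
  Change     -0.1318    0.04393
  Equil         1.81    0.06355
  solve Keq expr → x = 0.04393; check Q = 0.01071
Then change container volume by factor 1.5 (V_new/V_old).
Step 3:
                   C          X
  Initial      1.207    0.04236
  Change     0.06152   -0.02051
  Equil        1.268    0.02186
  solve Keq expr → x = -0.02051; check Q = 0.01071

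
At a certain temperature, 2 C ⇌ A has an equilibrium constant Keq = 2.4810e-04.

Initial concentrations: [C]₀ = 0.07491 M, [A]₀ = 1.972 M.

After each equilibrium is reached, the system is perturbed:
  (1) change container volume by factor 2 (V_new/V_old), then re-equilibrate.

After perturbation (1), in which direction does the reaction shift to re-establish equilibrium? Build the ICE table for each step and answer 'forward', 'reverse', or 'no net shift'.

Q₀ = 351.4 vs Keq = 2.4810e-04 ⇒ Q>K, reverse
Step 1:
                    C           A
  I           0.07491       1.972
  C             3.936      -1.968
  E             4.011    0.003991
  solve Keq expr → x = -1.968; check Q = 2.4810e-04
Then change container volume by factor 2 (V_new/V_old).
Step 2:
                    C           A
  I             2.005    0.001996
  C          0.001992 -9.9585e-04
  E             2.007  9.9981e-04
  solve Keq expr → x = -9.9585e-04; check Q = 2.4810e-04

Direction: reverse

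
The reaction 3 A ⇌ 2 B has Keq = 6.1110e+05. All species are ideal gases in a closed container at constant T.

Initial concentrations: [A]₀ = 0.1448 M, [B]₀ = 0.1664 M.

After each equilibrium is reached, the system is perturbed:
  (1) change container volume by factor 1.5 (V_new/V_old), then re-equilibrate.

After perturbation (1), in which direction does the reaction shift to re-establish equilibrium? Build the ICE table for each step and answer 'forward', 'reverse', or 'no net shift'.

Q₀ = 9.12 vs Keq = 6.1110e+05 ⇒ Q<K, forward
Step 1:
                  A         B
  init       0.1448    0.1664
  Δ           -0.14   0.09334
  eq       0.004797    0.2597
  solve Keq expr → x = 0.04667; check Q = 6.1110e+05
Then change container volume by factor 1.5 (V_new/V_old).
Step 2:
                  A         B
  init     0.003198    0.1732
  Δ       4.5850e-04 -3.0567e-04
  eq       0.003657    0.1729
  solve Keq expr → x = -1.5283e-04; check Q = 6.1110e+05

Direction: reverse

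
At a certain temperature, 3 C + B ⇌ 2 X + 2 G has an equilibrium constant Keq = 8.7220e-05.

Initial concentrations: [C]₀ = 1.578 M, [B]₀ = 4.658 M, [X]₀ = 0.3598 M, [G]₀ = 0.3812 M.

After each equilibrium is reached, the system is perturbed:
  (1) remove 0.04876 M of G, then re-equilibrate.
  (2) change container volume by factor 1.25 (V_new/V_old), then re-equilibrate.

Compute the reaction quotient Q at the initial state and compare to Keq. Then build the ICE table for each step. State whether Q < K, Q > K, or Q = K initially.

Q₀ = 0.001028; Q > K (proceeds reverse)

Q₀ = 0.001028 vs Keq = 8.7220e-05 ⇒ Q>K, reverse
Step 1:
                   C          B          X          G
  I            1.578      4.658     0.3598     0.3812
  C            0.223    0.07433    -0.1487    -0.1487
  E            1.801      4.732     0.2111     0.2325
  solve Keq expr → x = -0.07433; check Q = 8.7220e-05
Then remove 0.04876 M of G.
Step 2:
                   C          B          X          G
  I            1.801      4.732     0.2111     0.1838
  C         -0.03217   -0.01072    0.02145    0.02145
  E            1.769      4.722     0.2326     0.2052
  solve Keq expr → x = 0.01072; check Q = 8.7220e-05
Then change container volume by factor 1.25 (V_new/V_old).
Step 3:
                   C          B          X          G
  I            1.415      3.777     0.1861     0.1642
  C                0          0          0          0
  E            1.415      3.777     0.1861     0.1642
  solve Keq expr → x = 0; check Q = 8.7220e-05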